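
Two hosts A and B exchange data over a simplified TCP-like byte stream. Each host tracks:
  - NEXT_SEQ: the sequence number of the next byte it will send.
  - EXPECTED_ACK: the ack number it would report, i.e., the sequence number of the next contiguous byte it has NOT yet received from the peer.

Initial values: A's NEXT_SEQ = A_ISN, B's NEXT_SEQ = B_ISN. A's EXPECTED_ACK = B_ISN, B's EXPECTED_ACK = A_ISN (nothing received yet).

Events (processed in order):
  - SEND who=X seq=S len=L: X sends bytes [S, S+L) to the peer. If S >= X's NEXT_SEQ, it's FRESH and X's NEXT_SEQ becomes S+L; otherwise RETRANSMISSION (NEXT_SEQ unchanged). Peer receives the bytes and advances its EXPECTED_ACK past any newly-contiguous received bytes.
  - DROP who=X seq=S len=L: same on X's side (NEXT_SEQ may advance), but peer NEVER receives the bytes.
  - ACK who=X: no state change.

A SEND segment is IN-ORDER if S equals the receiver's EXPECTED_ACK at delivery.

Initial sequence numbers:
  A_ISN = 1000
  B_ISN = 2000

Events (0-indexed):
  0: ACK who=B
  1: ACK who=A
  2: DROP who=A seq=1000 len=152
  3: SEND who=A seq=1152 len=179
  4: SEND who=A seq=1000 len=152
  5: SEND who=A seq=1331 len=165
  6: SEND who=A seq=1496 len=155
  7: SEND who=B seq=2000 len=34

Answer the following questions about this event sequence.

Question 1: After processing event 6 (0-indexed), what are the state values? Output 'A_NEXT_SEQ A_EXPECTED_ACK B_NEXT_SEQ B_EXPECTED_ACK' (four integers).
After event 0: A_seq=1000 A_ack=2000 B_seq=2000 B_ack=1000
After event 1: A_seq=1000 A_ack=2000 B_seq=2000 B_ack=1000
After event 2: A_seq=1152 A_ack=2000 B_seq=2000 B_ack=1000
After event 3: A_seq=1331 A_ack=2000 B_seq=2000 B_ack=1000
After event 4: A_seq=1331 A_ack=2000 B_seq=2000 B_ack=1331
After event 5: A_seq=1496 A_ack=2000 B_seq=2000 B_ack=1496
After event 6: A_seq=1651 A_ack=2000 B_seq=2000 B_ack=1651

1651 2000 2000 1651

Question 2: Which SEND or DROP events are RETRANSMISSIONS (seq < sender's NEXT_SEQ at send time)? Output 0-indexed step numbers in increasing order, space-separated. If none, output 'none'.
Step 2: DROP seq=1000 -> fresh
Step 3: SEND seq=1152 -> fresh
Step 4: SEND seq=1000 -> retransmit
Step 5: SEND seq=1331 -> fresh
Step 6: SEND seq=1496 -> fresh
Step 7: SEND seq=2000 -> fresh

Answer: 4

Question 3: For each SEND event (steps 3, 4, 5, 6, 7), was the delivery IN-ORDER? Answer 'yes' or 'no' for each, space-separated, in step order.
Step 3: SEND seq=1152 -> out-of-order
Step 4: SEND seq=1000 -> in-order
Step 5: SEND seq=1331 -> in-order
Step 6: SEND seq=1496 -> in-order
Step 7: SEND seq=2000 -> in-order

Answer: no yes yes yes yes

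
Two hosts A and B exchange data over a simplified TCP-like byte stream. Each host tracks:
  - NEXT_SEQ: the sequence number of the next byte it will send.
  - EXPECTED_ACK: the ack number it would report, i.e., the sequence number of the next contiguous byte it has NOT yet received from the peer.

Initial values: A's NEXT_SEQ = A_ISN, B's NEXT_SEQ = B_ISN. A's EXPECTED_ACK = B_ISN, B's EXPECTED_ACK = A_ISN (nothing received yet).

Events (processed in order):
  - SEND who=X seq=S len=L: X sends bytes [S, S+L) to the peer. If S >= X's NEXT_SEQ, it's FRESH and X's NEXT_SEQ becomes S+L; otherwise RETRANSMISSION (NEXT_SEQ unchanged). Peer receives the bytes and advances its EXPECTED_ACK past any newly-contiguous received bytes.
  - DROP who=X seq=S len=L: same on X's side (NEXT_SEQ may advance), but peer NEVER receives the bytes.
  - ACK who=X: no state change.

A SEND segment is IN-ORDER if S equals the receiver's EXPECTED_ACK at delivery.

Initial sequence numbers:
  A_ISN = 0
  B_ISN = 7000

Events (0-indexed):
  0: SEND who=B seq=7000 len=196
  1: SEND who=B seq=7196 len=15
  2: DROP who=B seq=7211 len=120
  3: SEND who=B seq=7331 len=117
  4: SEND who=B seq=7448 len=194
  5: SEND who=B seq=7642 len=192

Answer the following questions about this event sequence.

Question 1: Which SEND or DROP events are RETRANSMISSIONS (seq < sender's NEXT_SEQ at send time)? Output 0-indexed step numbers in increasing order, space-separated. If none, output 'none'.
Answer: none

Derivation:
Step 0: SEND seq=7000 -> fresh
Step 1: SEND seq=7196 -> fresh
Step 2: DROP seq=7211 -> fresh
Step 3: SEND seq=7331 -> fresh
Step 4: SEND seq=7448 -> fresh
Step 5: SEND seq=7642 -> fresh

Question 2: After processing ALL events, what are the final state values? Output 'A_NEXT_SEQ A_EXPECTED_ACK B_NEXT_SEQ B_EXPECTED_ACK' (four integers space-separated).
After event 0: A_seq=0 A_ack=7196 B_seq=7196 B_ack=0
After event 1: A_seq=0 A_ack=7211 B_seq=7211 B_ack=0
After event 2: A_seq=0 A_ack=7211 B_seq=7331 B_ack=0
After event 3: A_seq=0 A_ack=7211 B_seq=7448 B_ack=0
After event 4: A_seq=0 A_ack=7211 B_seq=7642 B_ack=0
After event 5: A_seq=0 A_ack=7211 B_seq=7834 B_ack=0

Answer: 0 7211 7834 0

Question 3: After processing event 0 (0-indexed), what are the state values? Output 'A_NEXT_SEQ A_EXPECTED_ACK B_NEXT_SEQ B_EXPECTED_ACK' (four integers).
After event 0: A_seq=0 A_ack=7196 B_seq=7196 B_ack=0

0 7196 7196 0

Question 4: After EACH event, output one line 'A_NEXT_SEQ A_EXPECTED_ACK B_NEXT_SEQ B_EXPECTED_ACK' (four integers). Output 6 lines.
0 7196 7196 0
0 7211 7211 0
0 7211 7331 0
0 7211 7448 0
0 7211 7642 0
0 7211 7834 0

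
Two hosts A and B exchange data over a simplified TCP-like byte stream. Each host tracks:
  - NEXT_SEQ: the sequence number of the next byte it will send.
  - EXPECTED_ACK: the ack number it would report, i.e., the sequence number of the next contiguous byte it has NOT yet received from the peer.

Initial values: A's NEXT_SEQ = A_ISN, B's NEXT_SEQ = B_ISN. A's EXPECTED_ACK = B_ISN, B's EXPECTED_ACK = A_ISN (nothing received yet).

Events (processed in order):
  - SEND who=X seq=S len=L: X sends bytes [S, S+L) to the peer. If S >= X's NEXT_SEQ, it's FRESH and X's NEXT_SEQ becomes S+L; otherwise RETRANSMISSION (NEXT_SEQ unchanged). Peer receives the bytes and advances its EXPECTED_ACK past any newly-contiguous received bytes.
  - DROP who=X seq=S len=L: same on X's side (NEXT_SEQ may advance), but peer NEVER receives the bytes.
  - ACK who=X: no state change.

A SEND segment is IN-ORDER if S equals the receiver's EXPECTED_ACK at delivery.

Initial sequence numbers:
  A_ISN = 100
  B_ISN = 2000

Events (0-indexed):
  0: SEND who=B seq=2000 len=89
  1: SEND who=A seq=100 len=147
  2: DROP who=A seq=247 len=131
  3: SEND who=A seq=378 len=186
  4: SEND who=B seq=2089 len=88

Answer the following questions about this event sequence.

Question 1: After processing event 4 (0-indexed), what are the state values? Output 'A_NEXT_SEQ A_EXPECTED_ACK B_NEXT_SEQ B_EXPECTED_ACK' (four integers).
After event 0: A_seq=100 A_ack=2089 B_seq=2089 B_ack=100
After event 1: A_seq=247 A_ack=2089 B_seq=2089 B_ack=247
After event 2: A_seq=378 A_ack=2089 B_seq=2089 B_ack=247
After event 3: A_seq=564 A_ack=2089 B_seq=2089 B_ack=247
After event 4: A_seq=564 A_ack=2177 B_seq=2177 B_ack=247

564 2177 2177 247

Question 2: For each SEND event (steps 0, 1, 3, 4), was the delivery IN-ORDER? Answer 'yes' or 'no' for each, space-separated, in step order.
Answer: yes yes no yes

Derivation:
Step 0: SEND seq=2000 -> in-order
Step 1: SEND seq=100 -> in-order
Step 3: SEND seq=378 -> out-of-order
Step 4: SEND seq=2089 -> in-order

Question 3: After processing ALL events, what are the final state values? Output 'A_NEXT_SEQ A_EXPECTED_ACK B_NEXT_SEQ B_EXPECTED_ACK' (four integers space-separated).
Answer: 564 2177 2177 247

Derivation:
After event 0: A_seq=100 A_ack=2089 B_seq=2089 B_ack=100
After event 1: A_seq=247 A_ack=2089 B_seq=2089 B_ack=247
After event 2: A_seq=378 A_ack=2089 B_seq=2089 B_ack=247
After event 3: A_seq=564 A_ack=2089 B_seq=2089 B_ack=247
After event 4: A_seq=564 A_ack=2177 B_seq=2177 B_ack=247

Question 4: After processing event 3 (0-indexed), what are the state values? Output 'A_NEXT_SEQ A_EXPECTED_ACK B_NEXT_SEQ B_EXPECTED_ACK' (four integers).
After event 0: A_seq=100 A_ack=2089 B_seq=2089 B_ack=100
After event 1: A_seq=247 A_ack=2089 B_seq=2089 B_ack=247
After event 2: A_seq=378 A_ack=2089 B_seq=2089 B_ack=247
After event 3: A_seq=564 A_ack=2089 B_seq=2089 B_ack=247

564 2089 2089 247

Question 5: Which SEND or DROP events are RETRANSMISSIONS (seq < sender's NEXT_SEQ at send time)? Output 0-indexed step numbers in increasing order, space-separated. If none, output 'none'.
Step 0: SEND seq=2000 -> fresh
Step 1: SEND seq=100 -> fresh
Step 2: DROP seq=247 -> fresh
Step 3: SEND seq=378 -> fresh
Step 4: SEND seq=2089 -> fresh

Answer: none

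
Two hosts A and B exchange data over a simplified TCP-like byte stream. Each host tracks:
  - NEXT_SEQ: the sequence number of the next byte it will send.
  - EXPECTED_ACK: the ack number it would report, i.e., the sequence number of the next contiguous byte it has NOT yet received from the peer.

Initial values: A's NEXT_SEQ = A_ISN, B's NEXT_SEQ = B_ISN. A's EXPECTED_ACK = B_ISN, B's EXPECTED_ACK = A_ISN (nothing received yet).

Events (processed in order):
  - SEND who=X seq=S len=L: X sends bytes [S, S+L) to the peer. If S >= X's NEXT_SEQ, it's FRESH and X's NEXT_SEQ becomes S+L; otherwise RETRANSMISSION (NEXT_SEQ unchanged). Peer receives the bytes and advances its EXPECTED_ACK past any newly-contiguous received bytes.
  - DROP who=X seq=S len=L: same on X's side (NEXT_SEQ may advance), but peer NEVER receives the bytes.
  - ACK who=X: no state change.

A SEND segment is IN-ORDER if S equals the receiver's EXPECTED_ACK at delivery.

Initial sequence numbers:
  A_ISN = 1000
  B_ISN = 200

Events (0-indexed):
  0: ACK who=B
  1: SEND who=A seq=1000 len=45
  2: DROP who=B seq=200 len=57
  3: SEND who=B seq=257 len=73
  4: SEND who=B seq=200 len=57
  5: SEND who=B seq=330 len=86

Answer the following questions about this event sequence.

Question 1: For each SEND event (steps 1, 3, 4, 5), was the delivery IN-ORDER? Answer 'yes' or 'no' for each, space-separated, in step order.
Answer: yes no yes yes

Derivation:
Step 1: SEND seq=1000 -> in-order
Step 3: SEND seq=257 -> out-of-order
Step 4: SEND seq=200 -> in-order
Step 5: SEND seq=330 -> in-order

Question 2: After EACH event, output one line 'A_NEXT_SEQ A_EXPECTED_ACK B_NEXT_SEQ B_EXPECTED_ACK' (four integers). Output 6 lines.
1000 200 200 1000
1045 200 200 1045
1045 200 257 1045
1045 200 330 1045
1045 330 330 1045
1045 416 416 1045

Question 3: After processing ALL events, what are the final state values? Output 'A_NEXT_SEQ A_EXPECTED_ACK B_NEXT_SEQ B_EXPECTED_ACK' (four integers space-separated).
Answer: 1045 416 416 1045

Derivation:
After event 0: A_seq=1000 A_ack=200 B_seq=200 B_ack=1000
After event 1: A_seq=1045 A_ack=200 B_seq=200 B_ack=1045
After event 2: A_seq=1045 A_ack=200 B_seq=257 B_ack=1045
After event 3: A_seq=1045 A_ack=200 B_seq=330 B_ack=1045
After event 4: A_seq=1045 A_ack=330 B_seq=330 B_ack=1045
After event 5: A_seq=1045 A_ack=416 B_seq=416 B_ack=1045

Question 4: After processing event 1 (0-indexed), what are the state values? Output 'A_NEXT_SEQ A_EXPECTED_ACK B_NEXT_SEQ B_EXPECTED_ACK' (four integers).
After event 0: A_seq=1000 A_ack=200 B_seq=200 B_ack=1000
After event 1: A_seq=1045 A_ack=200 B_seq=200 B_ack=1045

1045 200 200 1045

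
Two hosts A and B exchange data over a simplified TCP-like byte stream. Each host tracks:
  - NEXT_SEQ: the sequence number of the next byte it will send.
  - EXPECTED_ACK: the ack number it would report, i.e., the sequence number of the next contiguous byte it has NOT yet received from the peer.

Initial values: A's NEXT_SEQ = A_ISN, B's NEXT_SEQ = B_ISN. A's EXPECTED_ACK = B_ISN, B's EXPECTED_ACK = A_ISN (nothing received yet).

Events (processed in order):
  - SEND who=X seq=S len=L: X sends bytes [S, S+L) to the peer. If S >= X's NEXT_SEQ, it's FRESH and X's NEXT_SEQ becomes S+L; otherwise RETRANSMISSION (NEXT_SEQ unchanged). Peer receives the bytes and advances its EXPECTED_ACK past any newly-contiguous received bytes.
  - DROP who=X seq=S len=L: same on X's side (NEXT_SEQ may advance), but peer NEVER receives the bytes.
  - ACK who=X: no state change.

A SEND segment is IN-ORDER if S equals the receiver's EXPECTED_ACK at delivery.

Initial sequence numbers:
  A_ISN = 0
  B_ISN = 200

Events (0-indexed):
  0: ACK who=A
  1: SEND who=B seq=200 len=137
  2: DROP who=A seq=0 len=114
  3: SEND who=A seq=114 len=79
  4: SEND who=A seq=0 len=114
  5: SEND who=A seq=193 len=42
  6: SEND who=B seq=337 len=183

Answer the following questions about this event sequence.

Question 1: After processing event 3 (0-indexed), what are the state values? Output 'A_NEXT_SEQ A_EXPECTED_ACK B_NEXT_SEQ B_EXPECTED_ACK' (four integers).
After event 0: A_seq=0 A_ack=200 B_seq=200 B_ack=0
After event 1: A_seq=0 A_ack=337 B_seq=337 B_ack=0
After event 2: A_seq=114 A_ack=337 B_seq=337 B_ack=0
After event 3: A_seq=193 A_ack=337 B_seq=337 B_ack=0

193 337 337 0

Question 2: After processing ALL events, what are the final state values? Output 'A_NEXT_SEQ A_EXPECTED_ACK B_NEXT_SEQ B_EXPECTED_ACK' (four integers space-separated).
After event 0: A_seq=0 A_ack=200 B_seq=200 B_ack=0
After event 1: A_seq=0 A_ack=337 B_seq=337 B_ack=0
After event 2: A_seq=114 A_ack=337 B_seq=337 B_ack=0
After event 3: A_seq=193 A_ack=337 B_seq=337 B_ack=0
After event 4: A_seq=193 A_ack=337 B_seq=337 B_ack=193
After event 5: A_seq=235 A_ack=337 B_seq=337 B_ack=235
After event 6: A_seq=235 A_ack=520 B_seq=520 B_ack=235

Answer: 235 520 520 235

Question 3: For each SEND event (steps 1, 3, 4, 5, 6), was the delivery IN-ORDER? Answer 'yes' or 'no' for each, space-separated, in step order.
Step 1: SEND seq=200 -> in-order
Step 3: SEND seq=114 -> out-of-order
Step 4: SEND seq=0 -> in-order
Step 5: SEND seq=193 -> in-order
Step 6: SEND seq=337 -> in-order

Answer: yes no yes yes yes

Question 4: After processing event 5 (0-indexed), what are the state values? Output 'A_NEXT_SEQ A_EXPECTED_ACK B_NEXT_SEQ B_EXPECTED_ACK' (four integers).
After event 0: A_seq=0 A_ack=200 B_seq=200 B_ack=0
After event 1: A_seq=0 A_ack=337 B_seq=337 B_ack=0
After event 2: A_seq=114 A_ack=337 B_seq=337 B_ack=0
After event 3: A_seq=193 A_ack=337 B_seq=337 B_ack=0
After event 4: A_seq=193 A_ack=337 B_seq=337 B_ack=193
After event 5: A_seq=235 A_ack=337 B_seq=337 B_ack=235

235 337 337 235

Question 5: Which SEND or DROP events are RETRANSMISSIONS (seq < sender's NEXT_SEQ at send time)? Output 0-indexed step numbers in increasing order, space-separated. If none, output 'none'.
Step 1: SEND seq=200 -> fresh
Step 2: DROP seq=0 -> fresh
Step 3: SEND seq=114 -> fresh
Step 4: SEND seq=0 -> retransmit
Step 5: SEND seq=193 -> fresh
Step 6: SEND seq=337 -> fresh

Answer: 4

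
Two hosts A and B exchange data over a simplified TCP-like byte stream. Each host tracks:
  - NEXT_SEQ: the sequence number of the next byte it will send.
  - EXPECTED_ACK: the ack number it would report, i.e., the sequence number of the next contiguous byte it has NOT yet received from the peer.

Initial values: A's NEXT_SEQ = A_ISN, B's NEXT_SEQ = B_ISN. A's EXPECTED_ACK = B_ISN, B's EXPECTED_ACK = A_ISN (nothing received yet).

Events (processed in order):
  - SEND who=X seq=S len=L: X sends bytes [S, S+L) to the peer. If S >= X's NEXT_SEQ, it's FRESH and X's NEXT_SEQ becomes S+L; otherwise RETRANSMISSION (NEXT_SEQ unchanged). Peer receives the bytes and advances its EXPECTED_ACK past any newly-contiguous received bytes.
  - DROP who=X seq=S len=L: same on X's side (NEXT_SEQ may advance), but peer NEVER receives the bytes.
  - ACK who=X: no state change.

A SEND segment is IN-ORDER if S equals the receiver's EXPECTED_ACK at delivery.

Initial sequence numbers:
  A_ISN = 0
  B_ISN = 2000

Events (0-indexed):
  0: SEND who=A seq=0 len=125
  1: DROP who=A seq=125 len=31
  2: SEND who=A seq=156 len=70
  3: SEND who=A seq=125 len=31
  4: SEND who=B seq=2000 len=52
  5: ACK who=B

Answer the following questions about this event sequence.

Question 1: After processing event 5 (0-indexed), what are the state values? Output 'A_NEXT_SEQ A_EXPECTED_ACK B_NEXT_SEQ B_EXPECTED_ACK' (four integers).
After event 0: A_seq=125 A_ack=2000 B_seq=2000 B_ack=125
After event 1: A_seq=156 A_ack=2000 B_seq=2000 B_ack=125
After event 2: A_seq=226 A_ack=2000 B_seq=2000 B_ack=125
After event 3: A_seq=226 A_ack=2000 B_seq=2000 B_ack=226
After event 4: A_seq=226 A_ack=2052 B_seq=2052 B_ack=226
After event 5: A_seq=226 A_ack=2052 B_seq=2052 B_ack=226

226 2052 2052 226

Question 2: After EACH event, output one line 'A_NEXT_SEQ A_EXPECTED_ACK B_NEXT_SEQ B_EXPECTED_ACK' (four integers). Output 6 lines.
125 2000 2000 125
156 2000 2000 125
226 2000 2000 125
226 2000 2000 226
226 2052 2052 226
226 2052 2052 226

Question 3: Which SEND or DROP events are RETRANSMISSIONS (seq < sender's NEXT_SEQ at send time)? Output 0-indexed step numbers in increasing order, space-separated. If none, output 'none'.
Step 0: SEND seq=0 -> fresh
Step 1: DROP seq=125 -> fresh
Step 2: SEND seq=156 -> fresh
Step 3: SEND seq=125 -> retransmit
Step 4: SEND seq=2000 -> fresh

Answer: 3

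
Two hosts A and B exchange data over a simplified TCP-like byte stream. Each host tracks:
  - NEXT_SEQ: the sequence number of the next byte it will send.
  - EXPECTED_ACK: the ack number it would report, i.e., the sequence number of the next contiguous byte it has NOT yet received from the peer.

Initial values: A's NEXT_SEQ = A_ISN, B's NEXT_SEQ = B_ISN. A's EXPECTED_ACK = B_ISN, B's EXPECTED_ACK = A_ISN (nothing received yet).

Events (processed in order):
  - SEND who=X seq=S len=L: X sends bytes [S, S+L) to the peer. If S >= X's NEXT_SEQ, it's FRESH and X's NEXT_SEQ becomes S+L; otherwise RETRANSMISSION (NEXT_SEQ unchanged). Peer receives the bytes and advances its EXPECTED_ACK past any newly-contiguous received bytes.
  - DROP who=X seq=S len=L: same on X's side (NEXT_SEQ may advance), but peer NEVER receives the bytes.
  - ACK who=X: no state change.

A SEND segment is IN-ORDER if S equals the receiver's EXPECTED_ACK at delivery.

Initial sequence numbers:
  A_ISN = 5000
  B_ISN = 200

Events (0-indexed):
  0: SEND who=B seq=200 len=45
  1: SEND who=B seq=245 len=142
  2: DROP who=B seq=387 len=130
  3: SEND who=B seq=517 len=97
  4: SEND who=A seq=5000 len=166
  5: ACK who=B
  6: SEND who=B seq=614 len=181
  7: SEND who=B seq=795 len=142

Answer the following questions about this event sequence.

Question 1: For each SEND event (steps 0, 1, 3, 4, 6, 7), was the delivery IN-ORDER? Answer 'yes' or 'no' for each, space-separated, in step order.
Answer: yes yes no yes no no

Derivation:
Step 0: SEND seq=200 -> in-order
Step 1: SEND seq=245 -> in-order
Step 3: SEND seq=517 -> out-of-order
Step 4: SEND seq=5000 -> in-order
Step 6: SEND seq=614 -> out-of-order
Step 7: SEND seq=795 -> out-of-order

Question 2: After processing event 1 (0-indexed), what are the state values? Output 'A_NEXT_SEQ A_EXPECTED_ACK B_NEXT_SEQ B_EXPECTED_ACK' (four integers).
After event 0: A_seq=5000 A_ack=245 B_seq=245 B_ack=5000
After event 1: A_seq=5000 A_ack=387 B_seq=387 B_ack=5000

5000 387 387 5000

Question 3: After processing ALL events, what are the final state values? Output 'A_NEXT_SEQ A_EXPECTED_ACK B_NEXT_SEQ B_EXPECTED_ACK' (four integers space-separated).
After event 0: A_seq=5000 A_ack=245 B_seq=245 B_ack=5000
After event 1: A_seq=5000 A_ack=387 B_seq=387 B_ack=5000
After event 2: A_seq=5000 A_ack=387 B_seq=517 B_ack=5000
After event 3: A_seq=5000 A_ack=387 B_seq=614 B_ack=5000
After event 4: A_seq=5166 A_ack=387 B_seq=614 B_ack=5166
After event 5: A_seq=5166 A_ack=387 B_seq=614 B_ack=5166
After event 6: A_seq=5166 A_ack=387 B_seq=795 B_ack=5166
After event 7: A_seq=5166 A_ack=387 B_seq=937 B_ack=5166

Answer: 5166 387 937 5166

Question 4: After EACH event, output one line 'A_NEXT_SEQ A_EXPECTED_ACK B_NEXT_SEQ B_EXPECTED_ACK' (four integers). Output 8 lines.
5000 245 245 5000
5000 387 387 5000
5000 387 517 5000
5000 387 614 5000
5166 387 614 5166
5166 387 614 5166
5166 387 795 5166
5166 387 937 5166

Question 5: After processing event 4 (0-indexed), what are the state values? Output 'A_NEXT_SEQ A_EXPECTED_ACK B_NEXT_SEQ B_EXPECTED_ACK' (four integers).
After event 0: A_seq=5000 A_ack=245 B_seq=245 B_ack=5000
After event 1: A_seq=5000 A_ack=387 B_seq=387 B_ack=5000
After event 2: A_seq=5000 A_ack=387 B_seq=517 B_ack=5000
After event 3: A_seq=5000 A_ack=387 B_seq=614 B_ack=5000
After event 4: A_seq=5166 A_ack=387 B_seq=614 B_ack=5166

5166 387 614 5166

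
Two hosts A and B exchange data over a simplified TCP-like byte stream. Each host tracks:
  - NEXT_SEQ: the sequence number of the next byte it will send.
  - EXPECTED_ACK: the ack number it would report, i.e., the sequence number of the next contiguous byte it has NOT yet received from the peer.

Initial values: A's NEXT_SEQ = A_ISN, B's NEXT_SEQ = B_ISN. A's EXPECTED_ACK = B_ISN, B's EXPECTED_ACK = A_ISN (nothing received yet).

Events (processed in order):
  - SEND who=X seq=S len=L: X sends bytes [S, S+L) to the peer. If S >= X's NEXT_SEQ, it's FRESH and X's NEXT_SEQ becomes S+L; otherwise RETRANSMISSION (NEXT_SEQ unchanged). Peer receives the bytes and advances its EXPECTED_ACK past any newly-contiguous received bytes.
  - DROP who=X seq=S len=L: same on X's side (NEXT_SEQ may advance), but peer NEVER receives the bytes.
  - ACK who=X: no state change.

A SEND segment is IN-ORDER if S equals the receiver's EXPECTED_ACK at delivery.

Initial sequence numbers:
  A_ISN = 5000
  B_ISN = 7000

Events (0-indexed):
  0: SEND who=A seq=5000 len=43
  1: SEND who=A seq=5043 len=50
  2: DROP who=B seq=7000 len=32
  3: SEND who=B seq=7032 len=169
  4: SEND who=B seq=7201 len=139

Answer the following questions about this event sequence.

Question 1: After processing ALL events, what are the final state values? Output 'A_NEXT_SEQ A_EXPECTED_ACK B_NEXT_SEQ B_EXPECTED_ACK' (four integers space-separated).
After event 0: A_seq=5043 A_ack=7000 B_seq=7000 B_ack=5043
After event 1: A_seq=5093 A_ack=7000 B_seq=7000 B_ack=5093
After event 2: A_seq=5093 A_ack=7000 B_seq=7032 B_ack=5093
After event 3: A_seq=5093 A_ack=7000 B_seq=7201 B_ack=5093
After event 4: A_seq=5093 A_ack=7000 B_seq=7340 B_ack=5093

Answer: 5093 7000 7340 5093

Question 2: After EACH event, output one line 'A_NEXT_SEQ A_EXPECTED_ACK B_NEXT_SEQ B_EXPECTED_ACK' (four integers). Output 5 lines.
5043 7000 7000 5043
5093 7000 7000 5093
5093 7000 7032 5093
5093 7000 7201 5093
5093 7000 7340 5093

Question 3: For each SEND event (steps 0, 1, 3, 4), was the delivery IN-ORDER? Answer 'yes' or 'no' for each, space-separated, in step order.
Answer: yes yes no no

Derivation:
Step 0: SEND seq=5000 -> in-order
Step 1: SEND seq=5043 -> in-order
Step 3: SEND seq=7032 -> out-of-order
Step 4: SEND seq=7201 -> out-of-order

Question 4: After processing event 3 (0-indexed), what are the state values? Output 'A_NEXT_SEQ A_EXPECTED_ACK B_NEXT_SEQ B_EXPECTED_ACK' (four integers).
After event 0: A_seq=5043 A_ack=7000 B_seq=7000 B_ack=5043
After event 1: A_seq=5093 A_ack=7000 B_seq=7000 B_ack=5093
After event 2: A_seq=5093 A_ack=7000 B_seq=7032 B_ack=5093
After event 3: A_seq=5093 A_ack=7000 B_seq=7201 B_ack=5093

5093 7000 7201 5093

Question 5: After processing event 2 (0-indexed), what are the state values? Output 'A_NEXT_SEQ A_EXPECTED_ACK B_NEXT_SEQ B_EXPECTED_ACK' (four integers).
After event 0: A_seq=5043 A_ack=7000 B_seq=7000 B_ack=5043
After event 1: A_seq=5093 A_ack=7000 B_seq=7000 B_ack=5093
After event 2: A_seq=5093 A_ack=7000 B_seq=7032 B_ack=5093

5093 7000 7032 5093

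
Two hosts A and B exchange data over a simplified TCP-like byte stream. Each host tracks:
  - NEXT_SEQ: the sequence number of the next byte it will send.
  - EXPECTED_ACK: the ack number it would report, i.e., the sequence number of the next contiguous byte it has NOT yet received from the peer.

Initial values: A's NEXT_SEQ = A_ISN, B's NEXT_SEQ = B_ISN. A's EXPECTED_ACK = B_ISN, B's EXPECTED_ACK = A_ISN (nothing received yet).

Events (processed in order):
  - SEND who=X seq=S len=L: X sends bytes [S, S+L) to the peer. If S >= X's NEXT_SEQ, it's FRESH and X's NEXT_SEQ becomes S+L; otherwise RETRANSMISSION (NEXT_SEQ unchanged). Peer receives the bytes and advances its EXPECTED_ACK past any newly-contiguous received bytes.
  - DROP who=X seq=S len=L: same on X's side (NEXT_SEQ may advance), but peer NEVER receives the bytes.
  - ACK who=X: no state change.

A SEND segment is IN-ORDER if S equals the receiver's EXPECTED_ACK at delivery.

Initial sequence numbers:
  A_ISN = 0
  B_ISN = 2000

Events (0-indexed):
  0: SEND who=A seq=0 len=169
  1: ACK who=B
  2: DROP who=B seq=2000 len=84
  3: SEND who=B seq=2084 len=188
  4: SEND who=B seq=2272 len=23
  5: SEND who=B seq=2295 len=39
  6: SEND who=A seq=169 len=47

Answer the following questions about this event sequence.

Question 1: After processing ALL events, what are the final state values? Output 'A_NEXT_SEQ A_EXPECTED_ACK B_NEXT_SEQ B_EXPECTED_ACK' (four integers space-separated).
Answer: 216 2000 2334 216

Derivation:
After event 0: A_seq=169 A_ack=2000 B_seq=2000 B_ack=169
After event 1: A_seq=169 A_ack=2000 B_seq=2000 B_ack=169
After event 2: A_seq=169 A_ack=2000 B_seq=2084 B_ack=169
After event 3: A_seq=169 A_ack=2000 B_seq=2272 B_ack=169
After event 4: A_seq=169 A_ack=2000 B_seq=2295 B_ack=169
After event 5: A_seq=169 A_ack=2000 B_seq=2334 B_ack=169
After event 6: A_seq=216 A_ack=2000 B_seq=2334 B_ack=216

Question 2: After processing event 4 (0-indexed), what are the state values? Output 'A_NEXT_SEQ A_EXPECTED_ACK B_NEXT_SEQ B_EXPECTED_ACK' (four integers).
After event 0: A_seq=169 A_ack=2000 B_seq=2000 B_ack=169
After event 1: A_seq=169 A_ack=2000 B_seq=2000 B_ack=169
After event 2: A_seq=169 A_ack=2000 B_seq=2084 B_ack=169
After event 3: A_seq=169 A_ack=2000 B_seq=2272 B_ack=169
After event 4: A_seq=169 A_ack=2000 B_seq=2295 B_ack=169

169 2000 2295 169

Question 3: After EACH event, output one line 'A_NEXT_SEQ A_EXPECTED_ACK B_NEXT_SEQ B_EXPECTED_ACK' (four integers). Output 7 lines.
169 2000 2000 169
169 2000 2000 169
169 2000 2084 169
169 2000 2272 169
169 2000 2295 169
169 2000 2334 169
216 2000 2334 216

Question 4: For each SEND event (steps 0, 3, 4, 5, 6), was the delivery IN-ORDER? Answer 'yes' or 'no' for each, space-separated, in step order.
Step 0: SEND seq=0 -> in-order
Step 3: SEND seq=2084 -> out-of-order
Step 4: SEND seq=2272 -> out-of-order
Step 5: SEND seq=2295 -> out-of-order
Step 6: SEND seq=169 -> in-order

Answer: yes no no no yes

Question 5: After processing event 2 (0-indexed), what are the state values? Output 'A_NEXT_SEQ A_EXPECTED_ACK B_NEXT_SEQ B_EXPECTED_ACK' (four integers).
After event 0: A_seq=169 A_ack=2000 B_seq=2000 B_ack=169
After event 1: A_seq=169 A_ack=2000 B_seq=2000 B_ack=169
After event 2: A_seq=169 A_ack=2000 B_seq=2084 B_ack=169

169 2000 2084 169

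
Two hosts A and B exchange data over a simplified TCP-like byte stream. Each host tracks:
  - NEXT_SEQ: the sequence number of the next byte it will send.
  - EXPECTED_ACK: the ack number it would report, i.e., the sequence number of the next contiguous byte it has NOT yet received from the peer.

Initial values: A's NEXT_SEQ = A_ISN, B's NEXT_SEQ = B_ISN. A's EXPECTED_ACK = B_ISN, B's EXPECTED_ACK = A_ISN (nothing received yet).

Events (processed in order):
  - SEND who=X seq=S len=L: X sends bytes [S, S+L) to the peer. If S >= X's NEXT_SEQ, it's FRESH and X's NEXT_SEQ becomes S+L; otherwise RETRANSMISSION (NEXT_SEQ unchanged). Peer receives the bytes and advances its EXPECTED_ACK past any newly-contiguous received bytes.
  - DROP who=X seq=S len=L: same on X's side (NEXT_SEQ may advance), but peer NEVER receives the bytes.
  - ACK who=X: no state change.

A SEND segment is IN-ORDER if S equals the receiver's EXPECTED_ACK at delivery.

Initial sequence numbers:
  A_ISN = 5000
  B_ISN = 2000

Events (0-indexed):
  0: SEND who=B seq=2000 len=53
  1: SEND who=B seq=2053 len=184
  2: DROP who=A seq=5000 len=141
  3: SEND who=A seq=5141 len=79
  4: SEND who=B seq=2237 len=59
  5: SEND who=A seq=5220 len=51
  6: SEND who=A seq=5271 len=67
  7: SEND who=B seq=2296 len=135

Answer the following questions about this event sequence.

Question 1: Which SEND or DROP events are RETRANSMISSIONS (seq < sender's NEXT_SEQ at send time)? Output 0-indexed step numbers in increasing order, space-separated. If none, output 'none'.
Step 0: SEND seq=2000 -> fresh
Step 1: SEND seq=2053 -> fresh
Step 2: DROP seq=5000 -> fresh
Step 3: SEND seq=5141 -> fresh
Step 4: SEND seq=2237 -> fresh
Step 5: SEND seq=5220 -> fresh
Step 6: SEND seq=5271 -> fresh
Step 7: SEND seq=2296 -> fresh

Answer: none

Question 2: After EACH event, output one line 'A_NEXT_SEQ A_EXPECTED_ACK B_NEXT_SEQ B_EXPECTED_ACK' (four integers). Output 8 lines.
5000 2053 2053 5000
5000 2237 2237 5000
5141 2237 2237 5000
5220 2237 2237 5000
5220 2296 2296 5000
5271 2296 2296 5000
5338 2296 2296 5000
5338 2431 2431 5000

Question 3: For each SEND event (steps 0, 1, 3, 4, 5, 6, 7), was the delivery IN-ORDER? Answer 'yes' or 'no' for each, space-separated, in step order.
Step 0: SEND seq=2000 -> in-order
Step 1: SEND seq=2053 -> in-order
Step 3: SEND seq=5141 -> out-of-order
Step 4: SEND seq=2237 -> in-order
Step 5: SEND seq=5220 -> out-of-order
Step 6: SEND seq=5271 -> out-of-order
Step 7: SEND seq=2296 -> in-order

Answer: yes yes no yes no no yes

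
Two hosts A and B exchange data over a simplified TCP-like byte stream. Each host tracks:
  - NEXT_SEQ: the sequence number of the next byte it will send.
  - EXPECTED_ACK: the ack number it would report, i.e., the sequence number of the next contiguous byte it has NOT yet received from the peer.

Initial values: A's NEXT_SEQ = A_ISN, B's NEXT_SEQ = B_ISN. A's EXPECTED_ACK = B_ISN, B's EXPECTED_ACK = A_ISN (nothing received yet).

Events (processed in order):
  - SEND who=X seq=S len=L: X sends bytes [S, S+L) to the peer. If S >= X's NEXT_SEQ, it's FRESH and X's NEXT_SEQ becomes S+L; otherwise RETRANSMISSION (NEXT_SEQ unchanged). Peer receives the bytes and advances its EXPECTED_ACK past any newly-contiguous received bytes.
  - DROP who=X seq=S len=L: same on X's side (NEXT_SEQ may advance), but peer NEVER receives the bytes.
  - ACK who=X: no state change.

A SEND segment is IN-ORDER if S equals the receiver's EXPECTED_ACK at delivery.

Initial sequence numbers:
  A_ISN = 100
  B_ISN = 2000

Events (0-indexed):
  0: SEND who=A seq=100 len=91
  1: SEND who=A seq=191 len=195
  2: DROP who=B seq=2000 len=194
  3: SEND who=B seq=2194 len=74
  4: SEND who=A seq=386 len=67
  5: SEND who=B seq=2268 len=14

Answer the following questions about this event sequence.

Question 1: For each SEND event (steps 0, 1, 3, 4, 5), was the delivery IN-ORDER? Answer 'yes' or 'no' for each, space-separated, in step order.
Step 0: SEND seq=100 -> in-order
Step 1: SEND seq=191 -> in-order
Step 3: SEND seq=2194 -> out-of-order
Step 4: SEND seq=386 -> in-order
Step 5: SEND seq=2268 -> out-of-order

Answer: yes yes no yes no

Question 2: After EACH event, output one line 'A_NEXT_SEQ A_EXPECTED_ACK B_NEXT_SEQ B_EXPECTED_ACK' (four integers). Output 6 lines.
191 2000 2000 191
386 2000 2000 386
386 2000 2194 386
386 2000 2268 386
453 2000 2268 453
453 2000 2282 453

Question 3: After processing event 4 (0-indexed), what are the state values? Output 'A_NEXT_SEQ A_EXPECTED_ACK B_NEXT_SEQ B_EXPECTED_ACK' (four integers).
After event 0: A_seq=191 A_ack=2000 B_seq=2000 B_ack=191
After event 1: A_seq=386 A_ack=2000 B_seq=2000 B_ack=386
After event 2: A_seq=386 A_ack=2000 B_seq=2194 B_ack=386
After event 3: A_seq=386 A_ack=2000 B_seq=2268 B_ack=386
After event 4: A_seq=453 A_ack=2000 B_seq=2268 B_ack=453

453 2000 2268 453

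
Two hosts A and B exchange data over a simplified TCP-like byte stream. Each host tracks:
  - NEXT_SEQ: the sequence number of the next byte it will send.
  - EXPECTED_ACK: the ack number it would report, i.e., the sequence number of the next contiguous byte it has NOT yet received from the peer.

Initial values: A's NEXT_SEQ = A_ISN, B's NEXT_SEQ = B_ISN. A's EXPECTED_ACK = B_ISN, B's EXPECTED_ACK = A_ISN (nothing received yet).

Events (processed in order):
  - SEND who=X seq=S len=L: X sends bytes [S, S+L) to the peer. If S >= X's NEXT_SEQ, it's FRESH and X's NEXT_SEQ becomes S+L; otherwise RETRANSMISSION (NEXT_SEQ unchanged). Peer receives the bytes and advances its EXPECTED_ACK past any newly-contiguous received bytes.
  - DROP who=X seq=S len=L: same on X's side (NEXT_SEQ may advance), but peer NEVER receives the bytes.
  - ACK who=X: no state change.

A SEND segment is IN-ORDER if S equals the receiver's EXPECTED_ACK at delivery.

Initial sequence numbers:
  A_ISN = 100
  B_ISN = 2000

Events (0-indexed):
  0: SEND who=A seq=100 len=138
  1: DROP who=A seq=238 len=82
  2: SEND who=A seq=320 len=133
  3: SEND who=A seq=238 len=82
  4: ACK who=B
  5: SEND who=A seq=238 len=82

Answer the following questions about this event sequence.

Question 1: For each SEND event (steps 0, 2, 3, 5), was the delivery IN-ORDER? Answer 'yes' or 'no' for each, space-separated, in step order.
Answer: yes no yes no

Derivation:
Step 0: SEND seq=100 -> in-order
Step 2: SEND seq=320 -> out-of-order
Step 3: SEND seq=238 -> in-order
Step 5: SEND seq=238 -> out-of-order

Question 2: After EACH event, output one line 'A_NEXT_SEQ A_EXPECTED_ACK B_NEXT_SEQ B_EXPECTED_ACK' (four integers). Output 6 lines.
238 2000 2000 238
320 2000 2000 238
453 2000 2000 238
453 2000 2000 453
453 2000 2000 453
453 2000 2000 453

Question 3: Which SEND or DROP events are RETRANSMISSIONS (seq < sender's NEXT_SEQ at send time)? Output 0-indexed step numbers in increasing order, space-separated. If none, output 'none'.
Answer: 3 5

Derivation:
Step 0: SEND seq=100 -> fresh
Step 1: DROP seq=238 -> fresh
Step 2: SEND seq=320 -> fresh
Step 3: SEND seq=238 -> retransmit
Step 5: SEND seq=238 -> retransmit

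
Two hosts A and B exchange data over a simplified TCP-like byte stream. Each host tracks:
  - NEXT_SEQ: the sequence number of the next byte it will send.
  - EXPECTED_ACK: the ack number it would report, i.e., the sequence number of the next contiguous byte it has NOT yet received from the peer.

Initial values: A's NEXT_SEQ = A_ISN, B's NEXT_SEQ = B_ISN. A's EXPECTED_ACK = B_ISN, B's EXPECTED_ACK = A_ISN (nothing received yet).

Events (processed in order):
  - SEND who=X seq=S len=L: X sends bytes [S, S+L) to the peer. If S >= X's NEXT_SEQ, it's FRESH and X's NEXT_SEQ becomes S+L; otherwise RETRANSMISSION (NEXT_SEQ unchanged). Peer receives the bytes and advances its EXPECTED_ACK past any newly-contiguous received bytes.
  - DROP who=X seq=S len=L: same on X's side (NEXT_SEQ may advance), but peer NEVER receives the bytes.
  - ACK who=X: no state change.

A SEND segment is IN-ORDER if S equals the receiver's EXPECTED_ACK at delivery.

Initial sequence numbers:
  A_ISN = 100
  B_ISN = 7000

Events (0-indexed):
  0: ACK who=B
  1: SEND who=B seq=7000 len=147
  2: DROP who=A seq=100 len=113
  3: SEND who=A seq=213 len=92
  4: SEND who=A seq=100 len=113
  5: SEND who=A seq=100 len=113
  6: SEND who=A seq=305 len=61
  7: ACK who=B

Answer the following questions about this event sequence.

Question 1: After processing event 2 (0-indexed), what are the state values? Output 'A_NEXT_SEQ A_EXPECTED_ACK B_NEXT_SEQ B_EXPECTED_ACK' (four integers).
After event 0: A_seq=100 A_ack=7000 B_seq=7000 B_ack=100
After event 1: A_seq=100 A_ack=7147 B_seq=7147 B_ack=100
After event 2: A_seq=213 A_ack=7147 B_seq=7147 B_ack=100

213 7147 7147 100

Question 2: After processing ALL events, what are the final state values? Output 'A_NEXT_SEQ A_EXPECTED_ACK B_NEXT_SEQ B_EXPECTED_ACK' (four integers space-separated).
After event 0: A_seq=100 A_ack=7000 B_seq=7000 B_ack=100
After event 1: A_seq=100 A_ack=7147 B_seq=7147 B_ack=100
After event 2: A_seq=213 A_ack=7147 B_seq=7147 B_ack=100
After event 3: A_seq=305 A_ack=7147 B_seq=7147 B_ack=100
After event 4: A_seq=305 A_ack=7147 B_seq=7147 B_ack=305
After event 5: A_seq=305 A_ack=7147 B_seq=7147 B_ack=305
After event 6: A_seq=366 A_ack=7147 B_seq=7147 B_ack=366
After event 7: A_seq=366 A_ack=7147 B_seq=7147 B_ack=366

Answer: 366 7147 7147 366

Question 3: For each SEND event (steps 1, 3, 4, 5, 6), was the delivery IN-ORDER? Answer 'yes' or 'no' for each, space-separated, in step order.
Step 1: SEND seq=7000 -> in-order
Step 3: SEND seq=213 -> out-of-order
Step 4: SEND seq=100 -> in-order
Step 5: SEND seq=100 -> out-of-order
Step 6: SEND seq=305 -> in-order

Answer: yes no yes no yes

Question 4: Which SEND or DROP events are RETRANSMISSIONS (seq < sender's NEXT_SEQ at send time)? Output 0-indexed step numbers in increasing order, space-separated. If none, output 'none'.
Step 1: SEND seq=7000 -> fresh
Step 2: DROP seq=100 -> fresh
Step 3: SEND seq=213 -> fresh
Step 4: SEND seq=100 -> retransmit
Step 5: SEND seq=100 -> retransmit
Step 6: SEND seq=305 -> fresh

Answer: 4 5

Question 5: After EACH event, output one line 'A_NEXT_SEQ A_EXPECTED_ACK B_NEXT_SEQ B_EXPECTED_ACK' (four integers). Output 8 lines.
100 7000 7000 100
100 7147 7147 100
213 7147 7147 100
305 7147 7147 100
305 7147 7147 305
305 7147 7147 305
366 7147 7147 366
366 7147 7147 366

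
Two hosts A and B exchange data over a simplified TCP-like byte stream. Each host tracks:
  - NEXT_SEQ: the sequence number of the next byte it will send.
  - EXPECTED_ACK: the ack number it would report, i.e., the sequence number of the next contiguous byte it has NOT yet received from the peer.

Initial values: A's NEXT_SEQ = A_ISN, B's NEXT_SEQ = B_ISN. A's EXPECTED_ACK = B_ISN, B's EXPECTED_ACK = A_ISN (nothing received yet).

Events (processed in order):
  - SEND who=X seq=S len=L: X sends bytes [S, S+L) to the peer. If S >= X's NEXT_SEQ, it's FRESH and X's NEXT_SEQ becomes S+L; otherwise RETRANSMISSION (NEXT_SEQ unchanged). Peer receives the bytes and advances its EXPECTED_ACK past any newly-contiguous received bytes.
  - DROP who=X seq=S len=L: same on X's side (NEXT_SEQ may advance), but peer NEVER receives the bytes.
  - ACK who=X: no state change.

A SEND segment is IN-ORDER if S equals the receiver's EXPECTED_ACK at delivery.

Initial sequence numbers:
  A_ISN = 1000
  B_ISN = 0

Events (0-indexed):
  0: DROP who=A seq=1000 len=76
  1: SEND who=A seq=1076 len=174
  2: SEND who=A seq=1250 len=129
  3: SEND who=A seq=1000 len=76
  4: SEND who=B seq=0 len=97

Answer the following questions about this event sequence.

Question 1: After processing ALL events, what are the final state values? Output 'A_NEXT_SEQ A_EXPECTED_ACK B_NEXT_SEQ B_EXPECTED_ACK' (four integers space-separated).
Answer: 1379 97 97 1379

Derivation:
After event 0: A_seq=1076 A_ack=0 B_seq=0 B_ack=1000
After event 1: A_seq=1250 A_ack=0 B_seq=0 B_ack=1000
After event 2: A_seq=1379 A_ack=0 B_seq=0 B_ack=1000
After event 3: A_seq=1379 A_ack=0 B_seq=0 B_ack=1379
After event 4: A_seq=1379 A_ack=97 B_seq=97 B_ack=1379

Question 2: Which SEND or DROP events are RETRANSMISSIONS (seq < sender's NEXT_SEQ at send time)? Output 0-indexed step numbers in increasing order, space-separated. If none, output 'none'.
Answer: 3

Derivation:
Step 0: DROP seq=1000 -> fresh
Step 1: SEND seq=1076 -> fresh
Step 2: SEND seq=1250 -> fresh
Step 3: SEND seq=1000 -> retransmit
Step 4: SEND seq=0 -> fresh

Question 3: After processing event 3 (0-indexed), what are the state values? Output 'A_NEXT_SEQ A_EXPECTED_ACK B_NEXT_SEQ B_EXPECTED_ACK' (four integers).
After event 0: A_seq=1076 A_ack=0 B_seq=0 B_ack=1000
After event 1: A_seq=1250 A_ack=0 B_seq=0 B_ack=1000
After event 2: A_seq=1379 A_ack=0 B_seq=0 B_ack=1000
After event 3: A_seq=1379 A_ack=0 B_seq=0 B_ack=1379

1379 0 0 1379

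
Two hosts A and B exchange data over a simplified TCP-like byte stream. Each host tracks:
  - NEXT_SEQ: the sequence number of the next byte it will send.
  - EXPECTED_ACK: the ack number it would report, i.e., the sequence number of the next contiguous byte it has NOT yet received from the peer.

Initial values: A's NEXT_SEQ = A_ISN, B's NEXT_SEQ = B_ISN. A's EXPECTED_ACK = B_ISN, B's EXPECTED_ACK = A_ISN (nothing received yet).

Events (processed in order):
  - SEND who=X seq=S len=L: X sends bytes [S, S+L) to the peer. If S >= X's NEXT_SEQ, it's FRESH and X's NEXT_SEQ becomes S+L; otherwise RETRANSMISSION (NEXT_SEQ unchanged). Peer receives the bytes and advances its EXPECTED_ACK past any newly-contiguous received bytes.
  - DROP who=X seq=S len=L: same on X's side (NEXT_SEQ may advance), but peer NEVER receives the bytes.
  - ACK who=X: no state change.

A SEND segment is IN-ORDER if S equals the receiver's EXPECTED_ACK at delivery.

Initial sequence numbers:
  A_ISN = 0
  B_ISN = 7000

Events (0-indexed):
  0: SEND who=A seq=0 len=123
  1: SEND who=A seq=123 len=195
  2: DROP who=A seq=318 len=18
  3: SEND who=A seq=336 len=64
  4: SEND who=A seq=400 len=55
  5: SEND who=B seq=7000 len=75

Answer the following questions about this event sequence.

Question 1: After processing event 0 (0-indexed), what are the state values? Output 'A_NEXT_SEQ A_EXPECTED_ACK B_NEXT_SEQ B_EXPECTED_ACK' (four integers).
After event 0: A_seq=123 A_ack=7000 B_seq=7000 B_ack=123

123 7000 7000 123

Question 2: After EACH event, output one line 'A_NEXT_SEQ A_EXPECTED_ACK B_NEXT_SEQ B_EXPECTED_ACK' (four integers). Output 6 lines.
123 7000 7000 123
318 7000 7000 318
336 7000 7000 318
400 7000 7000 318
455 7000 7000 318
455 7075 7075 318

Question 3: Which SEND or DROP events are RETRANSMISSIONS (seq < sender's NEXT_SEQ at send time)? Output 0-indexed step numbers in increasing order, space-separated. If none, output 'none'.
Step 0: SEND seq=0 -> fresh
Step 1: SEND seq=123 -> fresh
Step 2: DROP seq=318 -> fresh
Step 3: SEND seq=336 -> fresh
Step 4: SEND seq=400 -> fresh
Step 5: SEND seq=7000 -> fresh

Answer: none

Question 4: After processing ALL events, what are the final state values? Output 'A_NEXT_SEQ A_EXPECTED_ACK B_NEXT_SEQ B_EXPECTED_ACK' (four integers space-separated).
Answer: 455 7075 7075 318

Derivation:
After event 0: A_seq=123 A_ack=7000 B_seq=7000 B_ack=123
After event 1: A_seq=318 A_ack=7000 B_seq=7000 B_ack=318
After event 2: A_seq=336 A_ack=7000 B_seq=7000 B_ack=318
After event 3: A_seq=400 A_ack=7000 B_seq=7000 B_ack=318
After event 4: A_seq=455 A_ack=7000 B_seq=7000 B_ack=318
After event 5: A_seq=455 A_ack=7075 B_seq=7075 B_ack=318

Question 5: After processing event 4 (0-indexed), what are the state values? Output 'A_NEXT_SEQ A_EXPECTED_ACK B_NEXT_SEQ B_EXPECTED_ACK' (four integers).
After event 0: A_seq=123 A_ack=7000 B_seq=7000 B_ack=123
After event 1: A_seq=318 A_ack=7000 B_seq=7000 B_ack=318
After event 2: A_seq=336 A_ack=7000 B_seq=7000 B_ack=318
After event 3: A_seq=400 A_ack=7000 B_seq=7000 B_ack=318
After event 4: A_seq=455 A_ack=7000 B_seq=7000 B_ack=318

455 7000 7000 318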